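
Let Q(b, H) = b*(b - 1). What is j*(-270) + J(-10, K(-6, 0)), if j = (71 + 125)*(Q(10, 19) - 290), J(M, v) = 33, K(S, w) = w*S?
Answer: 10584033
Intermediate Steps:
K(S, w) = S*w
Q(b, H) = b*(-1 + b)
j = -39200 (j = (71 + 125)*(10*(-1 + 10) - 290) = 196*(10*9 - 290) = 196*(90 - 290) = 196*(-200) = -39200)
j*(-270) + J(-10, K(-6, 0)) = -39200*(-270) + 33 = 10584000 + 33 = 10584033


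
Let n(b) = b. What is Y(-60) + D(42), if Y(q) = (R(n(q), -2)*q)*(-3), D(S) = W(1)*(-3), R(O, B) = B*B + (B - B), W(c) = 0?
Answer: 720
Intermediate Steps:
R(O, B) = B**2 (R(O, B) = B**2 + 0 = B**2)
D(S) = 0 (D(S) = 0*(-3) = 0)
Y(q) = -12*q (Y(q) = ((-2)**2*q)*(-3) = (4*q)*(-3) = -12*q)
Y(-60) + D(42) = -12*(-60) + 0 = 720 + 0 = 720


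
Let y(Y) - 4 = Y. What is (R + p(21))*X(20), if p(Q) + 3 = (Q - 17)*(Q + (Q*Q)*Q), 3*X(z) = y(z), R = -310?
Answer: 294520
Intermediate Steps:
y(Y) = 4 + Y
X(z) = 4/3 + z/3 (X(z) = (4 + z)/3 = 4/3 + z/3)
p(Q) = -3 + (-17 + Q)*(Q + Q³) (p(Q) = -3 + (Q - 17)*(Q + (Q*Q)*Q) = -3 + (-17 + Q)*(Q + Q²*Q) = -3 + (-17 + Q)*(Q + Q³))
(R + p(21))*X(20) = (-310 + (-3 + 21² + 21⁴ - 17*21 - 17*21³))*(4/3 + (⅓)*20) = (-310 + (-3 + 441 + 194481 - 357 - 17*9261))*(4/3 + 20/3) = (-310 + (-3 + 441 + 194481 - 357 - 157437))*8 = (-310 + 37125)*8 = 36815*8 = 294520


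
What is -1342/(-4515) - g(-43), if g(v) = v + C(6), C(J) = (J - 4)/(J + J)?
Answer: 129823/3010 ≈ 43.131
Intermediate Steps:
C(J) = (-4 + J)/(2*J) (C(J) = (-4 + J)/((2*J)) = (-4 + J)*(1/(2*J)) = (-4 + J)/(2*J))
g(v) = ⅙ + v (g(v) = v + (½)*(-4 + 6)/6 = v + (½)*(⅙)*2 = v + ⅙ = ⅙ + v)
-1342/(-4515) - g(-43) = -1342/(-4515) - (⅙ - 43) = -1342*(-1/4515) - 1*(-257/6) = 1342/4515 + 257/6 = 129823/3010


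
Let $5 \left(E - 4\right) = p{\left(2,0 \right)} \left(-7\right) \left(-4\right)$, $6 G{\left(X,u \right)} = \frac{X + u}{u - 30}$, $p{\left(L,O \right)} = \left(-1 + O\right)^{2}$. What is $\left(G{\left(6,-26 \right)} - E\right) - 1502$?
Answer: $- \frac{634847}{420} \approx -1511.5$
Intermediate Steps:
$G{\left(X,u \right)} = \frac{X + u}{6 \left(-30 + u\right)}$ ($G{\left(X,u \right)} = \frac{\left(X + u\right) \frac{1}{u - 30}}{6} = \frac{\left(X + u\right) \frac{1}{-30 + u}}{6} = \frac{\frac{1}{-30 + u} \left(X + u\right)}{6} = \frac{X + u}{6 \left(-30 + u\right)}$)
$E = \frac{48}{5}$ ($E = 4 + \frac{\left(-1 + 0\right)^{2} \left(-7\right) \left(-4\right)}{5} = 4 + \frac{\left(-1\right)^{2} \left(-7\right) \left(-4\right)}{5} = 4 + \frac{1 \left(-7\right) \left(-4\right)}{5} = 4 + \frac{\left(-7\right) \left(-4\right)}{5} = 4 + \frac{1}{5} \cdot 28 = 4 + \frac{28}{5} = \frac{48}{5} \approx 9.6$)
$\left(G{\left(6,-26 \right)} - E\right) - 1502 = \left(\frac{6 - 26}{6 \left(-30 - 26\right)} - \frac{48}{5}\right) - 1502 = \left(\frac{1}{6} \frac{1}{-56} \left(-20\right) - \frac{48}{5}\right) - 1502 = \left(\frac{1}{6} \left(- \frac{1}{56}\right) \left(-20\right) - \frac{48}{5}\right) - 1502 = \left(\frac{5}{84} - \frac{48}{5}\right) - 1502 = - \frac{4007}{420} - 1502 = - \frac{634847}{420}$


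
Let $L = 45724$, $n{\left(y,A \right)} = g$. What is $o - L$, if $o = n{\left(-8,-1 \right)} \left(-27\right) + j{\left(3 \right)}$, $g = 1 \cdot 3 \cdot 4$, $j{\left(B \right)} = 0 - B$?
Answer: $-46051$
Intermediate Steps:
$j{\left(B \right)} = - B$
$g = 12$ ($g = 3 \cdot 4 = 12$)
$n{\left(y,A \right)} = 12$
$o = -327$ ($o = 12 \left(-27\right) - 3 = -324 - 3 = -327$)
$o - L = -327 - 45724 = -46051$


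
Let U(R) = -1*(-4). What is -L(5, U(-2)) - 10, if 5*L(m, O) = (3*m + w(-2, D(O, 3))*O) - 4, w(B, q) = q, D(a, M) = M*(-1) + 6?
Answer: -73/5 ≈ -14.600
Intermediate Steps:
U(R) = 4
D(a, M) = 6 - M (D(a, M) = -M + 6 = 6 - M)
L(m, O) = -⅘ + 3*O/5 + 3*m/5 (L(m, O) = ((3*m + (6 - 1*3)*O) - 4)/5 = ((3*m + (6 - 3)*O) - 4)/5 = ((3*m + 3*O) - 4)/5 = ((3*O + 3*m) - 4)/5 = (-4 + 3*O + 3*m)/5 = -⅘ + 3*O/5 + 3*m/5)
-L(5, U(-2)) - 10 = -(-⅘ + (⅗)*4 + (⅗)*5) - 10 = -(-⅘ + 12/5 + 3) - 10 = -1*23/5 - 10 = -23/5 - 10 = -73/5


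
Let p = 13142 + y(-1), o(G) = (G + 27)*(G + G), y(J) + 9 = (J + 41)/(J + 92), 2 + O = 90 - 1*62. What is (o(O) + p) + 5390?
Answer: 1936429/91 ≈ 21279.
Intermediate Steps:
O = 26 (O = -2 + (90 - 1*62) = -2 + (90 - 62) = -2 + 28 = 26)
y(J) = -9 + (41 + J)/(92 + J) (y(J) = -9 + (J + 41)/(J + 92) = -9 + (41 + J)/(92 + J))
o(G) = 2*G*(27 + G) (o(G) = (27 + G)*(2*G) = 2*G*(27 + G))
p = 1195143/91 (p = 13142 + (-787 - 8*(-1))/(92 - 1) = 13142 + (-787 + 8)/91 = 13142 + (1/91)*(-779) = 13142 - 779/91 = 1195143/91 ≈ 13133.)
(o(O) + p) + 5390 = (2*26*(27 + 26) + 1195143/91) + 5390 = (2*26*53 + 1195143/91) + 5390 = (2756 + 1195143/91) + 5390 = 1445939/91 + 5390 = 1936429/91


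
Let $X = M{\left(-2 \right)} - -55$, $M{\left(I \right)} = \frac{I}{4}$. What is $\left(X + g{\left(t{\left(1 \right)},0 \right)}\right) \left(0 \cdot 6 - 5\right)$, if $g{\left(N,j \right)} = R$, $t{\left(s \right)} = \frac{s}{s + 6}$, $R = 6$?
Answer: $- \frac{605}{2} \approx -302.5$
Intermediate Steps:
$M{\left(I \right)} = \frac{I}{4}$ ($M{\left(I \right)} = I \frac{1}{4} = \frac{I}{4}$)
$t{\left(s \right)} = \frac{s}{6 + s}$
$g{\left(N,j \right)} = 6$
$X = \frac{109}{2}$ ($X = \frac{1}{4} \left(-2\right) - -55 = - \frac{1}{2} + 55 = \frac{109}{2} \approx 54.5$)
$\left(X + g{\left(t{\left(1 \right)},0 \right)}\right) \left(0 \cdot 6 - 5\right) = \left(\frac{109}{2} + 6\right) \left(0 \cdot 6 - 5\right) = \frac{121 \left(0 - 5\right)}{2} = \frac{121}{2} \left(-5\right) = - \frac{605}{2}$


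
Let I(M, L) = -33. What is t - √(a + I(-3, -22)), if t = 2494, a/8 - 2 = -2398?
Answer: 2494 - I*√19201 ≈ 2494.0 - 138.57*I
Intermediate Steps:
a = -19168 (a = 16 + 8*(-2398) = 16 - 19184 = -19168)
t - √(a + I(-3, -22)) = 2494 - √(-19168 - 33) = 2494 - √(-19201) = 2494 - I*√19201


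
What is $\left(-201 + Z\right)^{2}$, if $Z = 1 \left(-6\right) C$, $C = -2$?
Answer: $35721$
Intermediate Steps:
$Z = 12$ ($Z = 1 \left(-6\right) \left(-2\right) = \left(-6\right) \left(-2\right) = 12$)
$\left(-201 + Z\right)^{2} = \left(-201 + 12\right)^{2} = \left(-189\right)^{2} = 35721$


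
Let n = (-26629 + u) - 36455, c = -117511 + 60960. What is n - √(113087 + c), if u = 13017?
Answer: -50067 - 2*√14134 ≈ -50305.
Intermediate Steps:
c = -56551
n = -50067 (n = (-26629 + 13017) - 36455 = -13612 - 36455 = -50067)
n - √(113087 + c) = -50067 - √(113087 - 56551) = -50067 - √56536 = -50067 - 2*√14134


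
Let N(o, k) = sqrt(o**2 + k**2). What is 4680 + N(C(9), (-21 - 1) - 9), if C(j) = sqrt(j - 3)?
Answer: 4680 + sqrt(967) ≈ 4711.1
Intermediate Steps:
C(j) = sqrt(-3 + j)
N(o, k) = sqrt(k**2 + o**2)
4680 + N(C(9), (-21 - 1) - 9) = 4680 + sqrt(((-21 - 1) - 9)**2 + (sqrt(-3 + 9))**2) = 4680 + sqrt((-22 - 9)**2 + (sqrt(6))**2) = 4680 + sqrt((-31)**2 + 6) = 4680 + sqrt(961 + 6) = 4680 + sqrt(967)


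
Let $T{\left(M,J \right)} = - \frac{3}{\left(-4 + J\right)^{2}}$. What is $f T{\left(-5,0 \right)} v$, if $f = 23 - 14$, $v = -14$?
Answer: $\frac{189}{8} \approx 23.625$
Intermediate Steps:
$f = 9$
$T{\left(M,J \right)} = - \frac{3}{\left(-4 + J\right)^{2}}$
$f T{\left(-5,0 \right)} v = 9 \left(- \frac{3}{\left(-4 + 0\right)^{2}}\right) \left(-14\right) = 9 \left(- \frac{3}{16}\right) \left(-14\right) = \left(- \frac{27}{16}\right) \left(-14\right) = \frac{189}{8}$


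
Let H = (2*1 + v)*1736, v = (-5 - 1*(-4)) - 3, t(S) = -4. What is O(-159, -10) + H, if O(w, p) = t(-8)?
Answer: -3476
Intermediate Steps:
v = -4 (v = (-5 + 4) - 3 = -1 - 3 = -4)
O(w, p) = -4
H = -3472 (H = (2*1 - 4)*1736 = (2 - 4)*1736 = -2*1736 = -3472)
O(-159, -10) + H = -4 - 3472 = -3476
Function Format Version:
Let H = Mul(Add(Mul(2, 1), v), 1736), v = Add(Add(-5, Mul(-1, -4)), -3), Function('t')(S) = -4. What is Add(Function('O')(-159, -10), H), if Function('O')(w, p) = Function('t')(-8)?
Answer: -3476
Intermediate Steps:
v = -4 (v = Add(Add(-5, 4), -3) = Add(-1, -3) = -4)
Function('O')(w, p) = -4
H = -3472 (H = Mul(Add(Mul(2, 1), -4), 1736) = Mul(Add(2, -4), 1736) = Mul(-2, 1736) = -3472)
Add(Function('O')(-159, -10), H) = Add(-4, -3472) = -3476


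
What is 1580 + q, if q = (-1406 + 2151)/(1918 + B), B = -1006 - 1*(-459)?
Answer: 2166925/1371 ≈ 1580.5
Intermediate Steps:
B = -547 (B = -1006 + 459 = -547)
q = 745/1371 (q = (-1406 + 2151)/(1918 - 547) = 745/1371 ≈ 0.54340)
1580 + q = 1580 + 745/1371 = 2166925/1371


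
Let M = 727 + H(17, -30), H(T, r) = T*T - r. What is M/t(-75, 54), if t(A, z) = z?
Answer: 523/27 ≈ 19.370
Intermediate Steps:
H(T, r) = T² - r
M = 1046 (M = 727 + (17² - 1*(-30)) = 727 + (289 + 30) = 727 + 319 = 1046)
M/t(-75, 54) = 1046/54 = 1046*(1/54) = 523/27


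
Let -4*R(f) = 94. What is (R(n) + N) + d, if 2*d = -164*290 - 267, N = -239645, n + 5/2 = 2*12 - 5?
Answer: -263582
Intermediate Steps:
n = 33/2 (n = -5/2 + (2*12 - 5) = -5/2 + (24 - 5) = -5/2 + 19 = 33/2 ≈ 16.500)
R(f) = -47/2 (R(f) = -¼*94 = -47/2)
d = -47827/2 (d = (-164*290 - 267)/2 = (-47560 - 267)/2 = (½)*(-47827) = -47827/2 ≈ -23914.)
(R(n) + N) + d = (-47/2 - 239645) - 47827/2 = -479337/2 - 47827/2 = -263582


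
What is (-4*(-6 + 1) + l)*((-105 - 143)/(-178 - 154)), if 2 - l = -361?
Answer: 23746/83 ≈ 286.10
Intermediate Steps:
l = 363 (l = 2 - 1*(-361) = 2 + 361 = 363)
(-4*(-6 + 1) + l)*((-105 - 143)/(-178 - 154)) = (-4*(-6 + 1) + 363)*((-105 - 143)/(-178 - 154)) = (-4*(-5) + 363)*(-248/(-332)) = (20 + 363)*(-248*(-1/332)) = 383*(62/83) = 23746/83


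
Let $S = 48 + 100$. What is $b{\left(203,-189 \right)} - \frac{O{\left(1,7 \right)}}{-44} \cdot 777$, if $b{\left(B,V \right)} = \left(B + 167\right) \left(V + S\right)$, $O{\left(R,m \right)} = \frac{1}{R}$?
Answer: $- \frac{666703}{44} \approx -15152.0$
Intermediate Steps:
$S = 148$
$b{\left(B,V \right)} = \left(148 + V\right) \left(167 + B\right)$ ($b{\left(B,V \right)} = \left(B + 167\right) \left(V + 148\right) = \left(167 + B\right) \left(148 + V\right) = \left(148 + V\right) \left(167 + B\right)$)
$b{\left(203,-189 \right)} - \frac{O{\left(1,7 \right)}}{-44} \cdot 777 = \left(24716 + 148 \cdot 203 + 167 \left(-189\right) + 203 \left(-189\right)\right) - \frac{1}{1 \left(-44\right)} 777 = \left(24716 + 30044 - 31563 - 38367\right) - 1 \left(- \frac{1}{44}\right) 777 = -15170 - \left(- \frac{1}{44}\right) 777 = -15170 - - \frac{777}{44} = -15170 + \frac{777}{44} = - \frac{666703}{44}$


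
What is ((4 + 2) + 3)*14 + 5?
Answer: 131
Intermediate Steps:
((4 + 2) + 3)*14 + 5 = (6 + 3)*14 + 5 = 9*14 + 5 = 126 + 5 = 131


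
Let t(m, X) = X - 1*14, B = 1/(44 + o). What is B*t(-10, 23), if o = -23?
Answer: 3/7 ≈ 0.42857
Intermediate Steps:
B = 1/21 (B = 1/(44 - 23) = 1/21 ≈ 0.047619)
t(m, X) = -14 + X (t(m, X) = X - 14 = -14 + X)
B*t(-10, 23) = (-14 + 23)/21 = (1/21)*9 = 3/7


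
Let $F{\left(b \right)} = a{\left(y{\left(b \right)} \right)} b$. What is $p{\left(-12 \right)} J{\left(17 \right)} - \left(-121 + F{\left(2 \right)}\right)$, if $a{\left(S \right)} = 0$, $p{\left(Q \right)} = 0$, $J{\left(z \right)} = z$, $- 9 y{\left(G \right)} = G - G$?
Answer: $121$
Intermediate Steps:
$y{\left(G \right)} = 0$ ($y{\left(G \right)} = - \frac{G - G}{9} = \left(- \frac{1}{9}\right) 0 = 0$)
$F{\left(b \right)} = 0$ ($F{\left(b \right)} = 0 b = 0$)
$p{\left(-12 \right)} J{\left(17 \right)} - \left(-121 + F{\left(2 \right)}\right) = 0 \cdot 17 + \left(121 - 0\right) = 0 + \left(121 + 0\right) = 0 + 121 = 121$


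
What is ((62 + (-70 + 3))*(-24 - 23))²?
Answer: 55225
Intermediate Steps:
((62 + (-70 + 3))*(-24 - 23))² = ((62 - 67)*(-47))² = (-5*(-47))² = 235² = 55225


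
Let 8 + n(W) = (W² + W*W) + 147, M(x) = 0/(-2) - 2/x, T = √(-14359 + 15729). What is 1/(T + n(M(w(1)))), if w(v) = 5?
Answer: 87075/11275039 - 625*√1370/11275039 ≈ 0.0056711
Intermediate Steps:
T = √1370 ≈ 37.013
M(x) = -2/x (M(x) = 0*(-½) - 2/x = 0 - 2/x = -2/x)
n(W) = 139 + 2*W² (n(W) = -8 + ((W² + W*W) + 147) = -8 + ((W² + W²) + 147) = -8 + (2*W² + 147) = -8 + (147 + 2*W²) = 139 + 2*W²)
1/(T + n(M(w(1)))) = 1/(√1370 + (139 + 2*(-2/5)²)) = 1/(√1370 + (139 + 2*(-2*⅕)²)) = 1/(√1370 + (139 + 2*(-⅖)²)) = 1/(√1370 + (139 + 2*(4/25))) = 1/(√1370 + (139 + 8/25)) = 1/(√1370 + 3483/25) = 1/(3483/25 + √1370)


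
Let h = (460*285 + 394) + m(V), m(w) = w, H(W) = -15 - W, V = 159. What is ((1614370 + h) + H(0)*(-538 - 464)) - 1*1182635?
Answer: 578418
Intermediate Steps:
h = 131653 (h = (460*285 + 394) + 159 = (131100 + 394) + 159 = 131494 + 159 = 131653)
((1614370 + h) + H(0)*(-538 - 464)) - 1*1182635 = ((1614370 + 131653) + (-15 - 1*0)*(-538 - 464)) - 1*1182635 = (1746023 + (-15 + 0)*(-1002)) - 1182635 = (1746023 - 15*(-1002)) - 1182635 = (1746023 + 15030) - 1182635 = 1761053 - 1182635 = 578418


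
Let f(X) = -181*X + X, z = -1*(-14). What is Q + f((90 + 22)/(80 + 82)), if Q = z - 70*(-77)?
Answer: 47516/9 ≈ 5279.6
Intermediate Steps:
z = 14
Q = 5404 (Q = 14 - 70*(-77) = 14 + 5390 = 5404)
f(X) = -180*X
Q + f((90 + 22)/(80 + 82)) = 5404 - 180*(90 + 22)/(80 + 82) = 5404 - 20160/162 = 5404 - 180*56/81 = 5404 - 1120/9 = 47516/9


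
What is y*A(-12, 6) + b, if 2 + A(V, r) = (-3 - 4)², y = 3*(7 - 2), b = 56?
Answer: 761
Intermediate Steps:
y = 15 (y = 3*5 = 15)
A(V, r) = 47 (A(V, r) = -2 + (-3 - 4)² = -2 + (-7)² = -2 + 49 = 47)
y*A(-12, 6) + b = 15*47 + 56 = 705 + 56 = 761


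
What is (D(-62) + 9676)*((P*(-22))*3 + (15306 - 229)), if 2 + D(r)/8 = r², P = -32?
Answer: 694641868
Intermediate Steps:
D(r) = -16 + 8*r²
(D(-62) + 9676)*((P*(-22))*3 + (15306 - 229)) = ((-16 + 8*(-62)²) + 9676)*(-32*(-22)*3 + (15306 - 229)) = ((-16 + 8*3844) + 9676)*(704*3 + 15077) = ((-16 + 30752) + 9676)*(2112 + 15077) = (30736 + 9676)*17189 = 40412*17189 = 694641868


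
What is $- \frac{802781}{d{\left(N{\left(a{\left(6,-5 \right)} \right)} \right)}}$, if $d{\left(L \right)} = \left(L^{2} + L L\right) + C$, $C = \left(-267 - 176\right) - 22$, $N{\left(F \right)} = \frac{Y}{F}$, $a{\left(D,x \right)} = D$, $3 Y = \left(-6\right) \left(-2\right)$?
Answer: $\frac{7225029}{4177} \approx 1729.7$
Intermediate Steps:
$Y = 4$ ($Y = \frac{\left(-6\right) \left(-2\right)}{3} = \frac{1}{3} \cdot 12 = 4$)
$N{\left(F \right)} = \frac{4}{F}$
$C = -465$ ($C = -443 - 22 = -465$)
$d{\left(L \right)} = -465 + 2 L^{2}$ ($d{\left(L \right)} = \left(L^{2} + L L\right) - 465 = \left(L^{2} + L^{2}\right) - 465 = 2 L^{2} - 465 = -465 + 2 L^{2}$)
$- \frac{802781}{d{\left(N{\left(a{\left(6,-5 \right)} \right)} \right)}} = - \frac{802781}{-465 + 2 \left(\frac{4}{6}\right)^{2}} = - \frac{802781}{-465 + 2 \left(4 \cdot \frac{1}{6}\right)^{2}} = - \frac{802781}{-465 + 2 \left(\frac{2}{3}\right)^{2}} = - \frac{802781}{-465 + 2 \cdot \frac{4}{9}} = - \frac{802781}{-465 + \frac{8}{9}} = - \frac{802781}{- \frac{4177}{9}} = \left(-802781\right) \left(- \frac{9}{4177}\right) = \frac{7225029}{4177}$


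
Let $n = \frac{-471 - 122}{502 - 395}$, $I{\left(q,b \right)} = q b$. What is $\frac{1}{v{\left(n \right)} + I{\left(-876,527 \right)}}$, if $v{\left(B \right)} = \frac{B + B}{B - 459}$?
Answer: $- \frac{24853}{11473436563} \approx -2.1661 \cdot 10^{-6}$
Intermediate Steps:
$I{\left(q,b \right)} = b q$
$n = - \frac{593}{107} \approx -5.5421$
$v{\left(B \right)} = \frac{2 B}{-459 + B}$
$\frac{1}{v{\left(n \right)} + I{\left(-876,527 \right)}} = \frac{1}{2 \left(- \frac{593}{107}\right) \frac{1}{-459 - \frac{593}{107}} + 527 \left(-876\right)} = \frac{1}{2 \left(- \frac{593}{107}\right) \frac{1}{- \frac{49706}{107}} - 461652} = \frac{1}{2 \left(- \frac{593}{107}\right) \left(- \frac{107}{49706}\right) - 461652} = \frac{1}{\frac{593}{24853} - 461652} = \frac{1}{- \frac{11473436563}{24853}} = - \frac{24853}{11473436563}$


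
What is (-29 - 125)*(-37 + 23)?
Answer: 2156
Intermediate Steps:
(-29 - 125)*(-37 + 23) = -154*(-14) = 2156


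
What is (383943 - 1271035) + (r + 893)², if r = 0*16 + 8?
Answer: -75291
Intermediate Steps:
r = 8 (r = 0 + 8 = 8)
(383943 - 1271035) + (r + 893)² = (383943 - 1271035) + (8 + 893)² = -887092 + 901² = -887092 + 811801 = -75291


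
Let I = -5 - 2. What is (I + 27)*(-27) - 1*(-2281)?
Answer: 1741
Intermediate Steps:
I = -7
(I + 27)*(-27) - 1*(-2281) = (-7 + 27)*(-27) - 1*(-2281) = 20*(-27) + 2281 = -540 + 2281 = 1741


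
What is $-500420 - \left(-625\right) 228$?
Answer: $-357920$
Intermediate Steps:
$-500420 - \left(-625\right) 228 = -500420 - -142500 = -500420 + 142500 = -357920$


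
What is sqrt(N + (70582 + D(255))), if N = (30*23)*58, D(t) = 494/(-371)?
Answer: 4*sqrt(951449163)/371 ≈ 332.57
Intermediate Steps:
D(t) = -494/371 (D(t) = 494*(-1/371) = -494/371)
N = 40020 (N = 690*58 = 40020)
sqrt(N + (70582 + D(255))) = sqrt(40020 + (70582 - 494/371)) = sqrt(40020 + 26185428/371) = sqrt(41032848/371) = 4*sqrt(951449163)/371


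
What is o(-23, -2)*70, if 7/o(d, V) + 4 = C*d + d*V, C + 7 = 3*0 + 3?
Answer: 245/67 ≈ 3.6567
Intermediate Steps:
C = -4 (C = -7 + (3*0 + 3) = -7 + (0 + 3) = -7 + 3 = -4)
o(d, V) = 7/(-4 - 4*d + V*d) (o(d, V) = 7/(-4 + (-4*d + d*V)) = 7/(-4 + (-4*d + V*d)) = 7/(-4 - 4*d + V*d))
o(-23, -2)*70 = (7/(-4 - 4*(-23) - 2*(-23)))*70 = (7/(-4 + 92 + 46))*70 = (7/134)*70 = 245/67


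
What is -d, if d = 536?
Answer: -536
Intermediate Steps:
-d = -1*536 = -536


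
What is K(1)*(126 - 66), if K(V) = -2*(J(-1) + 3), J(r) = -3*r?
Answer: -720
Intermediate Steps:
K(V) = -12 (K(V) = -2*(-3*(-1) + 3) = -2*(3 + 3) = -2*6 = -12)
K(1)*(126 - 66) = -12*(126 - 66) = -12*60 = -720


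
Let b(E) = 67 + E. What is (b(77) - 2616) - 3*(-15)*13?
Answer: -1887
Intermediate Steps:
(b(77) - 2616) - 3*(-15)*13 = ((67 + 77) - 2616) - 3*(-15)*13 = (144 - 2616) + 45*13 = -2472 + 585 = -1887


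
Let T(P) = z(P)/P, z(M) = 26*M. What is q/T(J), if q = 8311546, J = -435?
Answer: 4155773/13 ≈ 3.1968e+5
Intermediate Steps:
T(P) = 26 (T(P) = (26*P)/P = 26)
q/T(J) = 8311546/26 = 8311546*(1/26) = 4155773/13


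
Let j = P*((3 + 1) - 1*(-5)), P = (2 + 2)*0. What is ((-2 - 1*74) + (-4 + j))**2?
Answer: 6400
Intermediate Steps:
P = 0 (P = 4*0 = 0)
j = 0 (j = 0*((3 + 1) - 1*(-5)) = 0*(4 + 5) = 0*9 = 0)
((-2 - 1*74) + (-4 + j))**2 = ((-2 - 1*74) + (-4 + 0))**2 = ((-2 - 74) - 4)**2 = (-76 - 4)**2 = (-80)**2 = 6400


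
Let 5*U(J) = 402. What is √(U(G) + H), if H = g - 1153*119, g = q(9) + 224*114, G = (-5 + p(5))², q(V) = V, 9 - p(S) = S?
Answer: 2*I*√697385/5 ≈ 334.04*I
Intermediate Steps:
p(S) = 9 - S
G = 1 (G = (-5 + (9 - 1*5))² = (-5 + (9 - 5))² = (-5 + 4)² = (-1)² = 1)
U(J) = 402/5 (U(J) = (⅕)*402 = 402/5)
g = 25545 (g = 9 + 224*114 = 9 + 25536 = 25545)
H = -111662 (H = 25545 - 1153*119 = 25545 - 137207 = -111662)
√(U(G) + H) = √(402/5 - 111662) = √(-557908/5) = 2*I*√697385/5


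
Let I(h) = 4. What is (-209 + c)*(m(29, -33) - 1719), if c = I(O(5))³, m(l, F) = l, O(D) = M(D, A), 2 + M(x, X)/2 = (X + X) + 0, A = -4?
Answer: 245050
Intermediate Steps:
M(x, X) = -4 + 4*X (M(x, X) = -4 + 2*((X + X) + 0) = -4 + 2*(2*X + 0) = -4 + 2*(2*X) = -4 + 4*X)
O(D) = -20 (O(D) = -4 + 4*(-4) = -4 - 16 = -20)
c = 64 (c = 4³ = 64)
(-209 + c)*(m(29, -33) - 1719) = (-209 + 64)*(29 - 1719) = -145*(-1690) = 245050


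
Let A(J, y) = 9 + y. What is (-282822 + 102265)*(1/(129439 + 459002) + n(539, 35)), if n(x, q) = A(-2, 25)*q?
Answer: -126434098728587/588441 ≈ -2.1486e+8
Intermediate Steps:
n(x, q) = 34*q (n(x, q) = (9 + 25)*q = 34*q)
(-282822 + 102265)*(1/(129439 + 459002) + n(539, 35)) = (-282822 + 102265)*(1/(129439 + 459002) + 34*35) = -180557*(1/588441 + 1190) = -180557*700244791/588441 = -126434098728587/588441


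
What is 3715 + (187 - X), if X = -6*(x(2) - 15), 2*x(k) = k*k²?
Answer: 3836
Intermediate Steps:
x(k) = k³/2 (x(k) = (k*k²)/2 = k³/2)
X = 66 (X = -6*((½)*2³ - 15) = -6*((½)*8 - 15) = -6*(4 - 15) = -6*(-11) = 66)
3715 + (187 - X) = 3715 + (187 - 1*66) = 3715 + (187 - 66) = 3715 + 121 = 3836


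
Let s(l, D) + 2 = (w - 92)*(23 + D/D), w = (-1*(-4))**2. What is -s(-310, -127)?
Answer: 1826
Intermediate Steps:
w = 16 (w = 4**2 = 16)
s(l, D) = -1826 (s(l, D) = -2 + (16 - 92)*(23 + D/D) = -2 - 76*(23 + 1) = -2 - 76*24 = -2 - 1824 = -1826)
-s(-310, -127) = -1*(-1826) = 1826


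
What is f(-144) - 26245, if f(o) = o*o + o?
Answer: -5653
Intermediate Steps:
f(o) = o + o**2 (f(o) = o**2 + o = o + o**2)
f(-144) - 26245 = -144*(1 - 144) - 26245 = -144*(-143) - 26245 = 20592 - 26245 = -5653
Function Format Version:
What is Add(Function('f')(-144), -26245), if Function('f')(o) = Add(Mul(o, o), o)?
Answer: -5653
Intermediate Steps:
Function('f')(o) = Add(o, Pow(o, 2)) (Function('f')(o) = Add(Pow(o, 2), o) = Add(o, Pow(o, 2)))
Add(Function('f')(-144), -26245) = Add(Mul(-144, Add(1, -144)), -26245) = Add(Mul(-144, -143), -26245) = Add(20592, -26245) = -5653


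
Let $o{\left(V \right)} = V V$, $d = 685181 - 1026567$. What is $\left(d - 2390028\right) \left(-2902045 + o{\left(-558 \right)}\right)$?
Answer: $7076222352934$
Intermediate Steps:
$d = -341386$ ($d = 685181 - 1026567 = -341386$)
$o{\left(V \right)} = V^{2}$
$\left(d - 2390028\right) \left(-2902045 + o{\left(-558 \right)}\right) = \left(-341386 - 2390028\right) \left(-2902045 + \left(-558\right)^{2}\right) = - 2731414 \left(-2902045 + 311364\right) = \left(-2731414\right) \left(-2590681\right) = 7076222352934$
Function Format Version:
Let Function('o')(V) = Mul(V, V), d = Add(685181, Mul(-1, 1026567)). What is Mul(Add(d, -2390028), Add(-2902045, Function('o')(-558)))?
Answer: 7076222352934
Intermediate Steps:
d = -341386 (d = Add(685181, -1026567) = -341386)
Function('o')(V) = Pow(V, 2)
Mul(Add(d, -2390028), Add(-2902045, Function('o')(-558))) = Mul(Add(-341386, -2390028), Add(-2902045, Pow(-558, 2))) = Mul(-2731414, Add(-2902045, 311364)) = Mul(-2731414, -2590681) = 7076222352934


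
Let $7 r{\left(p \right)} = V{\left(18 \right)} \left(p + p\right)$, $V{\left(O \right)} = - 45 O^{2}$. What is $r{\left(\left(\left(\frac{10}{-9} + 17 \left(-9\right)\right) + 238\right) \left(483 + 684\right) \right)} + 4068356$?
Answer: $- \frac{2826236908}{7} \approx -4.0375 \cdot 10^{8}$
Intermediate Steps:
$r{\left(p \right)} = - \frac{29160 p}{7}$ ($r{\left(p \right)} = \frac{- 45 \cdot 18^{2} \left(p + p\right)}{7} = \frac{\left(-45\right) 324 \cdot 2 p}{7} = \frac{\left(-14580\right) 2 p}{7} = \frac{\left(-29160\right) p}{7} = - \frac{29160 p}{7}$)
$r{\left(\left(\left(\frac{10}{-9} + 17 \left(-9\right)\right) + 238\right) \left(483 + 684\right) \right)} + 4068356 = - \frac{29160 \left(\left(\frac{10}{-9} + 17 \left(-9\right)\right) + 238\right) \left(483 + 684\right)}{7} + 4068356 = - \frac{29160 \left(\left(10 \left(- \frac{1}{9}\right) - 153\right) + 238\right) 1167}{7} + 4068356 = - \frac{29160 \left(\left(- \frac{10}{9} - 153\right) + 238\right) 1167}{7} + 4068356 = - \frac{29160 \left(- \frac{1387}{9} + 238\right) 1167}{7} + 4068356 = - \frac{29160 \cdot \frac{755}{9} \cdot 1167}{7} + 4068356 = \left(- \frac{29160}{7}\right) \frac{293695}{3} + 4068356 = - \frac{2854715400}{7} + 4068356 = - \frac{2826236908}{7}$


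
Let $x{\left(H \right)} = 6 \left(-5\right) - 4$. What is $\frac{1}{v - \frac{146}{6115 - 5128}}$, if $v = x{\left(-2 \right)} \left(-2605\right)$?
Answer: $\frac{987}{87418444} \approx 1.1291 \cdot 10^{-5}$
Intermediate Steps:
$x{\left(H \right)} = -34$ ($x{\left(H \right)} = -30 - 4 = -34$)
$v = 88570$ ($v = \left(-34\right) \left(-2605\right) = 88570$)
$\frac{1}{v - \frac{146}{6115 - 5128}} = \frac{1}{88570 - \frac{146}{6115 - 5128}} = \frac{1}{88570 - \frac{146}{987}} = \frac{1}{\frac{87418444}{987}} = \frac{987}{87418444}$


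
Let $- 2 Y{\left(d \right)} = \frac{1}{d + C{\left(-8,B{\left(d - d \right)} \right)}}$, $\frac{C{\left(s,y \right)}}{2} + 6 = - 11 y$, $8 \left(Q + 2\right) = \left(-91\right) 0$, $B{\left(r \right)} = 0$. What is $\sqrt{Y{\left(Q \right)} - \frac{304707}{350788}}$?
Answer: $\frac{i \sqrt{313884313127}}{613879} \approx 0.91265 i$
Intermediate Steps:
$Q = -2$ ($Q = -2 + \frac{\left(-91\right) 0}{8} = -2 + \frac{1}{8} \cdot 0 = -2 + 0 = -2$)
$C{\left(s,y \right)} = -12 - 22 y$ ($C{\left(s,y \right)} = -12 + 2 \left(- 11 y\right) = -12 - 22 y$)
$Y{\left(d \right)} = - \frac{1}{2 \left(-12 + d\right)}$ ($Y{\left(d \right)} = - \frac{1}{2 \left(d - 12\right)} = - \frac{1}{2 \left(-12 + d\right)}$)
$\sqrt{Y{\left(Q \right)} - \frac{304707}{350788}} = \sqrt{- \frac{1}{-24 + 2 \left(-2\right)} - \frac{304707}{350788}} = \sqrt{- \frac{1}{-24 - 4} - \frac{304707}{350788}} = \sqrt{- \frac{1}{-28} - \frac{304707}{350788}} = \sqrt{\left(-1\right) \left(- \frac{1}{28}\right) - \frac{304707}{350788}} = \sqrt{\frac{1}{28} - \frac{304707}{350788}} = \sqrt{- \frac{511313}{613879}} = \frac{i \sqrt{313884313127}}{613879}$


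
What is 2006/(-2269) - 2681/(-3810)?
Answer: -1559671/8644890 ≈ -0.18042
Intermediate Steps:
2006/(-2269) - 2681/(-3810) = 2006*(-1/2269) - 2681*(-1/3810) = -2006/2269 + 2681/3810 = -1559671/8644890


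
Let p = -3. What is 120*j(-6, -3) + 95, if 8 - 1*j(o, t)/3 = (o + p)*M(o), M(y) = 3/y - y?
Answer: 20795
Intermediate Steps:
M(y) = -y + 3/y
j(o, t) = 24 - 3*(-3 + o)*(-o + 3/o) (j(o, t) = 24 - 3*(o - 3)*(-o + 3/o) = 24 - 3*(-3 + o)*(-o + 3/o))
120*j(-6, -3) + 95 = 120*(15 - 9*(-6) + 3*(-6)**2 + 27/(-6)) + 95 = 120*(15 + 54 + 3*36 + 27*(-1/6)) + 95 = 120*(15 + 54 + 108 - 9/2) + 95 = 120*(345/2) + 95 = 20700 + 95 = 20795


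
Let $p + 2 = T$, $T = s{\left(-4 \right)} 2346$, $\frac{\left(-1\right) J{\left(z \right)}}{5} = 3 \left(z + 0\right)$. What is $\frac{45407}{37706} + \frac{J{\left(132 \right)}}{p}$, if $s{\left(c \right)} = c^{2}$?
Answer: $\frac{47930837}{41625206} \approx 1.1515$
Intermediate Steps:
$J{\left(z \right)} = - 15 z$ ($J{\left(z \right)} = - 5 \cdot 3 \left(z + 0\right) = - 5 \cdot 3 z = - 15 z$)
$T = 37536$ ($T = \left(-4\right)^{2} \cdot 2346 = 16 \cdot 2346 = 37536$)
$p = 37534$ ($p = -2 + 37536 = 37534$)
$\frac{45407}{37706} + \frac{J{\left(132 \right)}}{p} = \frac{45407}{37706} + \frac{\left(-15\right) 132}{37534} = 45407 \cdot \frac{1}{37706} - \frac{990}{18767} = \frac{2671}{2218} - \frac{990}{18767} = \frac{47930837}{41625206}$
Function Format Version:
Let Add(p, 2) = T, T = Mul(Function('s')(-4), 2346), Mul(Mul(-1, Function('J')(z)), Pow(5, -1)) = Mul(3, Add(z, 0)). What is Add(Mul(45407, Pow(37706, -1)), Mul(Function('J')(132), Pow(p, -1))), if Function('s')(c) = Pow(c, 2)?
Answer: Rational(47930837, 41625206) ≈ 1.1515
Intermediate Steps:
Function('J')(z) = Mul(-15, z) (Function('J')(z) = Mul(-5, Mul(3, Add(z, 0))) = Mul(-5, Mul(3, z)) = Mul(-15, z))
T = 37536 (T = Mul(Pow(-4, 2), 2346) = Mul(16, 2346) = 37536)
p = 37534 (p = Add(-2, 37536) = 37534)
Add(Mul(45407, Pow(37706, -1)), Mul(Function('J')(132), Pow(p, -1))) = Add(Mul(45407, Pow(37706, -1)), Mul(Mul(-15, 132), Pow(37534, -1))) = Add(Mul(45407, Rational(1, 37706)), Mul(-1980, Rational(1, 37534))) = Add(Rational(2671, 2218), Rational(-990, 18767)) = Rational(47930837, 41625206)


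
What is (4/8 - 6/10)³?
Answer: -1/1000 ≈ -0.0010000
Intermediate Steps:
(4/8 - 6/10)³ = (4*(⅛) - 6*⅒)³ = (½ - ⅗)³ = (-⅒)³ = -1/1000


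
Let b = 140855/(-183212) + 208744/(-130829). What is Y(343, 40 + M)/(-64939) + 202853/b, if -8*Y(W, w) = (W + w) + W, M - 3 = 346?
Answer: -2526009301948031116303/29441952657592776 ≈ -85796.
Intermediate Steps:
M = 349 (M = 3 + 346 = 349)
Y(W, w) = -W/4 - w/8 (Y(W, w) = -((W + w) + W)/8 = -(w + 2*W)/8 = -W/4 - w/8)
b = -56672324523/23969442748 (b = 140855*(-1/183212) + 208744*(-1/130829) = -140855/183212 - 208744/130829 = -56672324523/23969442748 ≈ -2.3644)
Y(343, 40 + M)/(-64939) + 202853/b = (-¼*343 - (40 + 349)/8)/(-64939) + 202853/(-56672324523/23969442748) = (-343/4 - ⅛*389)*(-1/64939) + 202853*(-23969442748/56672324523) = (-343/4 - 389/8)*(-1/64939) - 4862273369760044/56672324523 = -1075/8*(-1/64939) - 4862273369760044/56672324523 = 1075/519512 - 4862273369760044/56672324523 = -2526009301948031116303/29441952657592776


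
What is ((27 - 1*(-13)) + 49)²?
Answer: 7921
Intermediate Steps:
((27 - 1*(-13)) + 49)² = ((27 + 13) + 49)² = (40 + 49)² = 89² = 7921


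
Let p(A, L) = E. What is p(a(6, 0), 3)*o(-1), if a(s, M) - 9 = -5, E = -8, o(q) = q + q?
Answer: 16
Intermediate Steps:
o(q) = 2*q
a(s, M) = 4 (a(s, M) = 9 - 5 = 4)
p(A, L) = -8
p(a(6, 0), 3)*o(-1) = -16*(-1) = -8*(-2) = 16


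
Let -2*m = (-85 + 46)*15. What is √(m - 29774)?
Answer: I*√117926/2 ≈ 171.7*I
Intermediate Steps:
m = 585/2 (m = -(-85 + 46)*15/2 = -(-39)*15/2 = -½*(-585) = 585/2 ≈ 292.50)
√(m - 29774) = √(585/2 - 29774) = √(-58963/2) = I*√117926/2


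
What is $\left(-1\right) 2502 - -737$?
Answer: $-1765$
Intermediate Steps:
$\left(-1\right) 2502 - -737 = -2502 + \left(-1711 + 2448\right) = -2502 + 737 = -1765$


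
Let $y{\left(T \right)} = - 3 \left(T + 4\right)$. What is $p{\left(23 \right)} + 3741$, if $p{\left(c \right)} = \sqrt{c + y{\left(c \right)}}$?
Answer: $3741 + i \sqrt{58} \approx 3741.0 + 7.6158 i$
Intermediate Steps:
$y{\left(T \right)} = -12 - 3 T$ ($y{\left(T \right)} = - 3 \left(4 + T\right) = -12 - 3 T$)
$p{\left(c \right)} = \sqrt{-12 - 2 c}$ ($p{\left(c \right)} = \sqrt{c - \left(12 + 3 c\right)} = \sqrt{-12 - 2 c}$)
$p{\left(23 \right)} + 3741 = \sqrt{-12 - 46} + 3741 = \sqrt{-58} + 3741 = i \sqrt{58} + 3741 = 3741 + i \sqrt{58}$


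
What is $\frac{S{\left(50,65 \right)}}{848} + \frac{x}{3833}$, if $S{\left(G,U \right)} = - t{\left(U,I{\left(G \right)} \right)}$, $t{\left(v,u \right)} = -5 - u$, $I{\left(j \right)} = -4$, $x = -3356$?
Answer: $- \frac{2842055}{3250384} \approx -0.87438$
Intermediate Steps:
$S{\left(G,U \right)} = 1$ ($S{\left(G,U \right)} = - (-5 - -4) = - (-5 + 4) = \left(-1\right) \left(-1\right) = 1$)
$\frac{S{\left(50,65 \right)}}{848} + \frac{x}{3833} = 1 \cdot \frac{1}{848} - \frac{3356}{3833} = \frac{1}{848} - \frac{3356}{3833} = - \frac{2842055}{3250384}$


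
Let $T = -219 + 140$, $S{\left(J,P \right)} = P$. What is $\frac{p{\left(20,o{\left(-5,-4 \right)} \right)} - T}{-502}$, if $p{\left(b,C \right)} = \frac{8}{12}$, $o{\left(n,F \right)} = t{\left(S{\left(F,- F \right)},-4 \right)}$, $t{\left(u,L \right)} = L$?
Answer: $- \frac{239}{1506} \approx -0.1587$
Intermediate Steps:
$o{\left(n,F \right)} = -4$
$T = -79$
$p{\left(b,C \right)} = \frac{2}{3}$ ($p{\left(b,C \right)} = 8 \cdot \frac{1}{12} = \frac{2}{3}$)
$\frac{p{\left(20,o{\left(-5,-4 \right)} \right)} - T}{-502} = \frac{\frac{2}{3} - -79}{-502} = \left(\frac{2}{3} + 79\right) \left(- \frac{1}{502}\right) = \frac{239}{3} \left(- \frac{1}{502}\right) = - \frac{239}{1506}$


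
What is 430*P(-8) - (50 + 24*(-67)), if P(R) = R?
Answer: -1882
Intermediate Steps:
430*P(-8) - (50 + 24*(-67)) = 430*(-8) - (50 + 24*(-67)) = -3440 - (50 - 1608) = -3440 - 1*(-1558) = -3440 + 1558 = -1882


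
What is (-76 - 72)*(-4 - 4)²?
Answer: -9472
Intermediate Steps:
(-76 - 72)*(-4 - 4)² = -148*(-8)² = -148*64 = -9472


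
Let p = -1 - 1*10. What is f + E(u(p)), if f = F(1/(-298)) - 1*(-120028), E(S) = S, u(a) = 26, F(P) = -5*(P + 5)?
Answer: 35768647/298 ≈ 1.2003e+5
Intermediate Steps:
p = -11 (p = -1 - 10 = -11)
F(P) = -25 - 5*P (F(P) = -5*(5 + P) = -25 - 5*P)
f = 35760899/298 (f = (-25 - 5/(-298)) - 1*(-120028) = (-25 - 5*(-1/298)) + 120028 = (-25 + 5/298) + 120028 = -7445/298 + 120028 = 35760899/298 ≈ 1.2000e+5)
f + E(u(p)) = 35760899/298 + 26 = 35768647/298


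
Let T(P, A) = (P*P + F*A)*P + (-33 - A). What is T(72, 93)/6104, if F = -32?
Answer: 79425/3052 ≈ 26.024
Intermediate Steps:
T(P, A) = -33 - A + P*(P² - 32*A) (T(P, A) = (P*P - 32*A)*P + (-33 - A) = (P² - 32*A)*P + (-33 - A) = P*(P² - 32*A) + (-33 - A) = -33 - A + P*(P² - 32*A))
T(72, 93)/6104 = (-33 + 72³ - 1*93 - 32*93*72)/6104 = (-33 + 373248 - 93 - 214272)*(1/6104) = 158850*(1/6104) = 79425/3052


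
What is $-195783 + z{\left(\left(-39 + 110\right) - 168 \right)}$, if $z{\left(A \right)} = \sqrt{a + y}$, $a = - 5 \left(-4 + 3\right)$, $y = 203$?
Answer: $-195783 + 4 \sqrt{13} \approx -1.9577 \cdot 10^{5}$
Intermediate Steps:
$a = 5$ ($a = \left(-5\right) \left(-1\right) = 5$)
$z{\left(A \right)} = 4 \sqrt{13}$ ($z{\left(A \right)} = \sqrt{5 + 203} = \sqrt{208} = 4 \sqrt{13}$)
$-195783 + z{\left(\left(-39 + 110\right) - 168 \right)} = -195783 + 4 \sqrt{13}$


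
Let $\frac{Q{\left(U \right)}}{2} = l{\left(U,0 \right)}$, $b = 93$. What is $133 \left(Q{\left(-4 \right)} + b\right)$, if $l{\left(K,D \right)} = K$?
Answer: $11305$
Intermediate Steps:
$Q{\left(U \right)} = 2 U$
$133 \left(Q{\left(-4 \right)} + b\right) = 133 \left(2 \left(-4\right) + 93\right) = 133 \left(-8 + 93\right) = 133 \cdot 85 = 11305$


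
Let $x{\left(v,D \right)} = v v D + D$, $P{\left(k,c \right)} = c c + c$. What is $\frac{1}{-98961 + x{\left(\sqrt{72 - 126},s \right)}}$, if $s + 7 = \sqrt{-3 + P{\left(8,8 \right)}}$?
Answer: $- \frac{98590}{9719794279} + \frac{53 \sqrt{69}}{9719794279} \approx -1.0098 \cdot 10^{-5}$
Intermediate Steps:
$P{\left(k,c \right)} = c + c^{2}$ ($P{\left(k,c \right)} = c^{2} + c = c + c^{2}$)
$s = -7 + \sqrt{69}$ ($s = -7 + \sqrt{-3 + 8 \left(1 + 8\right)} = -7 + \sqrt{-3 + 8 \cdot 9} = -7 + \sqrt{-3 + 72} = -7 + \sqrt{69} \approx 1.3066$)
$x{\left(v,D \right)} = D + D v^{2}$ ($x{\left(v,D \right)} = v^{2} D + D = D v^{2} + D = D + D v^{2}$)
$\frac{1}{-98961 + x{\left(\sqrt{72 - 126},s \right)}} = \frac{1}{-98961 + \left(-7 + \sqrt{69}\right) \left(1 + \left(\sqrt{72 - 126}\right)^{2}\right)} = \frac{1}{-98961 + \left(-7 + \sqrt{69}\right) \left(1 + \left(\sqrt{-54}\right)^{2}\right)} = \frac{1}{-98961 + \left(-7 + \sqrt{69}\right) \left(1 + \left(3 i \sqrt{6}\right)^{2}\right)} = \frac{1}{-98961 + \left(-7 + \sqrt{69}\right) \left(1 - 54\right)} = \frac{1}{-98961 + \left(-7 + \sqrt{69}\right) \left(-53\right)} = \frac{1}{-98961 + \left(371 - 53 \sqrt{69}\right)} = \frac{1}{-98590 - 53 \sqrt{69}}$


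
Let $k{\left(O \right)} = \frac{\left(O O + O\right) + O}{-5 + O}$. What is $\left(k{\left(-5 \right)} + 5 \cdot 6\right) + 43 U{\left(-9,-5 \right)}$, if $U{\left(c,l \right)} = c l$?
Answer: $\frac{3927}{2} \approx 1963.5$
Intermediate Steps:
$k{\left(O \right)} = \frac{O^{2} + 2 O}{-5 + O}$ ($k{\left(O \right)} = \frac{\left(O^{2} + O\right) + O}{-5 + O} = \frac{\left(O + O^{2}\right) + O}{-5 + O} = \frac{O^{2} + 2 O}{-5 + O}$)
$\left(k{\left(-5 \right)} + 5 \cdot 6\right) + 43 U{\left(-9,-5 \right)} = \left(- \frac{5 \left(2 - 5\right)}{-5 - 5} + 5 \cdot 6\right) + 43 \left(\left(-9\right) \left(-5\right)\right) = \left(\left(-5\right) \frac{1}{-10} \left(-3\right) + 30\right) + 43 \cdot 45 = \left(\left(-5\right) \left(- \frac{1}{10}\right) \left(-3\right) + 30\right) + 1935 = \left(- \frac{3}{2} + 30\right) + 1935 = \frac{57}{2} + 1935 = \frac{3927}{2}$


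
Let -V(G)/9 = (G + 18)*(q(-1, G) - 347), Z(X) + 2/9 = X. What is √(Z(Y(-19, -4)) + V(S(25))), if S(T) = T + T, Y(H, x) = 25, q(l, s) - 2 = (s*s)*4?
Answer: I*√53179517/3 ≈ 2430.8*I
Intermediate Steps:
q(l, s) = 2 + 4*s² (q(l, s) = 2 + (s*s)*4 = 2 + s²*4 = 2 + 4*s²)
S(T) = 2*T
Z(X) = -2/9 + X
V(G) = -9*(-345 + 4*G²)*(18 + G) (V(G) = -9*(G + 18)*((2 + 4*G²) - 347) = -9*(18 + G)*(-345 + 4*G²) = -9*(-345 + 4*G²)*(18 + G))
√(Z(Y(-19, -4)) + V(S(25))) = √((-2/9 + 25) + (55890 - 648*(2*25)² - 36*(2*25)³ + 3105*(2*25))) = √(223/9 + (55890 - 648*50² - 36*50³ + 3105*50)) = √(223/9 + (55890 - 648*2500 - 36*125000 + 155250)) = √(223/9 + (55890 - 1620000 - 4500000 + 155250)) = √(223/9 - 5908860) = √(-53179517/9) = I*√53179517/3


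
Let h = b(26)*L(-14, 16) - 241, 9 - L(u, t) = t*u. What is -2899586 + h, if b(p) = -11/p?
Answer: -75398065/26 ≈ -2.8999e+6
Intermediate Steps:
L(u, t) = 9 - t*u
h = -8829/26 (h = (-11/26)*(9 - 1*16*(-14)) - 241 = (-11*1/26)*(9 + 224) - 241 = -11/26*233 - 241 = -2563/26 - 241 = -8829/26 ≈ -339.58)
-2899586 + h = -2899586 - 8829/26 = -75398065/26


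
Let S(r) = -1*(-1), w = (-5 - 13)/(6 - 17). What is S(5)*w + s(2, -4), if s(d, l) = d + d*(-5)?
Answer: -70/11 ≈ -6.3636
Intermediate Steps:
s(d, l) = -4*d (s(d, l) = d - 5*d = -4*d)
w = 18/11 (w = -18/(-11) = -18*(-1/11) = 18/11 ≈ 1.6364)
S(r) = 1
S(5)*w + s(2, -4) = 1*(18/11) - 4*2 = 18/11 - 8 = -70/11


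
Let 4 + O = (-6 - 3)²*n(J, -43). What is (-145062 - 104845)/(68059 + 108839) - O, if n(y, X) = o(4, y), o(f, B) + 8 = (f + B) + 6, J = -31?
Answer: 415991087/176898 ≈ 2351.6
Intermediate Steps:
o(f, B) = -2 + B + f (o(f, B) = -8 + ((f + B) + 6) = -8 + ((B + f) + 6) = -8 + (6 + B + f) = -2 + B + f)
n(y, X) = 2 + y (n(y, X) = -2 + y + 4 = 2 + y)
O = -2353 (O = -4 + (-6 - 3)²*(2 - 31) = -4 + (-9)²*(-29) = -4 + 81*(-29) = -4 - 2349 = -2353)
(-145062 - 104845)/(68059 + 108839) - O = (-145062 - 104845)/(68059 + 108839) - 1*(-2353) = -249907/176898 + 2353 = 415991087/176898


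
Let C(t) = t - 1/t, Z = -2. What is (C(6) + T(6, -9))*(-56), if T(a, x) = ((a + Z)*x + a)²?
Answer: -152180/3 ≈ -50727.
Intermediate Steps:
T(a, x) = (a + x*(-2 + a))² (T(a, x) = ((a - 2)*x + a)² = ((-2 + a)*x + a)² = (x*(-2 + a) + a)² = (a + x*(-2 + a))²)
(C(6) + T(6, -9))*(-56) = ((6 - 1/6) + (6 - 2*(-9) + 6*(-9))²)*(-56) = ((6 - 1*⅙) + (6 + 18 - 54)²)*(-56) = ((6 - ⅙) + (-30)²)*(-56) = (35/6 + 900)*(-56) = (5435/6)*(-56) = -152180/3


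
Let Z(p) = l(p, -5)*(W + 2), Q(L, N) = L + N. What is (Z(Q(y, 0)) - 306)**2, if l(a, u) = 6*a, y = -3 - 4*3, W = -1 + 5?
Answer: 715716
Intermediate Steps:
W = 4
y = -15 (y = -3 - 12 = -15)
Z(p) = 36*p (Z(p) = (6*p)*(4 + 2) = (6*p)*6 = 36*p)
(Z(Q(y, 0)) - 306)**2 = (36*(-15 + 0) - 306)**2 = (36*(-15) - 306)**2 = (-540 - 306)**2 = (-846)**2 = 715716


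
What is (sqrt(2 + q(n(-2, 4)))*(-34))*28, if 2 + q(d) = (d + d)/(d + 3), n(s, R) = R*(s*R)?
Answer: -7616*sqrt(29)/29 ≈ -1414.3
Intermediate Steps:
n(s, R) = s*R**2 (n(s, R) = R*(R*s) = s*R**2)
q(d) = -2 + 2*d/(3 + d) (q(d) = -2 + (d + d)/(d + 3) = -2 + (2*d)/(3 + d) = -2 + 2*d/(3 + d))
(sqrt(2 + q(n(-2, 4)))*(-34))*28 = (sqrt(2 - 6/(3 - 2*4**2))*(-34))*28 = (sqrt(2 - 6/(3 - 2*16))*(-34))*28 = (sqrt(2 - 6/(3 - 32))*(-34))*28 = (sqrt(2 - 6/(-29))*(-34))*28 = (sqrt(2 - 6*(-1/29))*(-34))*28 = (sqrt(2 + 6/29)*(-34))*28 = (sqrt(64/29)*(-34))*28 = ((8*sqrt(29)/29)*(-34))*28 = -272*sqrt(29)/29*28 = -7616*sqrt(29)/29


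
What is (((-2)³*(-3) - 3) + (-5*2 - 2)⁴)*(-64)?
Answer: -1328448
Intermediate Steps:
(((-2)³*(-3) - 3) + (-5*2 - 2)⁴)*(-64) = ((-8*(-3) - 3) + (-10 - 2)⁴)*(-64) = ((24 - 3) + (-12)⁴)*(-64) = (21 + 20736)*(-64) = 20757*(-64) = -1328448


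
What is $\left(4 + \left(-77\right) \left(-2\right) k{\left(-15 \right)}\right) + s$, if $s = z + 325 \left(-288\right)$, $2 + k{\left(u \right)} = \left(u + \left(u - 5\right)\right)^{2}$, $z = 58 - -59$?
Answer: $94863$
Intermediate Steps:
$z = 117$ ($z = 58 + 59 = 117$)
$k{\left(u \right)} = -2 + \left(-5 + 2 u\right)^{2}$ ($k{\left(u \right)} = -2 + \left(u + \left(u - 5\right)\right)^{2} = -2 + \left(u + \left(-5 + u\right)\right)^{2} = -2 + \left(-5 + 2 u\right)^{2}$)
$s = -93483$ ($s = 117 + 325 \left(-288\right) = 117 - 93600 = -93483$)
$\left(4 + \left(-77\right) \left(-2\right) k{\left(-15 \right)}\right) + s = \left(4 + \left(-77\right) \left(-2\right) \left(-2 + \left(-5 + 2 \left(-15\right)\right)^{2}\right)\right) - 93483 = \left(4 + 154 \left(-2 + \left(-5 - 30\right)^{2}\right)\right) - 93483 = \left(4 + 154 \left(-2 + \left(-35\right)^{2}\right)\right) - 93483 = \left(4 + 154 \left(-2 + 1225\right)\right) - 93483 = \left(4 + 154 \cdot 1223\right) - 93483 = \left(4 + 188342\right) - 93483 = 188346 - 93483 = 94863$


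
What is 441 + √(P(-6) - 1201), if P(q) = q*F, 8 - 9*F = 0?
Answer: 441 + I*√10857/3 ≈ 441.0 + 34.732*I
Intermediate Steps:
F = 8/9 (F = 8/9 - ⅑*0 = 8/9 + 0 = 8/9 ≈ 0.88889)
P(q) = 8*q/9 (P(q) = q*(8/9) = 8*q/9)
441 + √(P(-6) - 1201) = 441 + √((8/9)*(-6) - 1201) = 441 + √(-16/3 - 1201) = 441 + √(-3619/3) = 441 + I*√10857/3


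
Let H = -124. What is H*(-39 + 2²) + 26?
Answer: 4366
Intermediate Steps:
H*(-39 + 2²) + 26 = -124*(-39 + 2²) + 26 = -124*(-39 + 4) + 26 = -124*(-35) + 26 = 4340 + 26 = 4366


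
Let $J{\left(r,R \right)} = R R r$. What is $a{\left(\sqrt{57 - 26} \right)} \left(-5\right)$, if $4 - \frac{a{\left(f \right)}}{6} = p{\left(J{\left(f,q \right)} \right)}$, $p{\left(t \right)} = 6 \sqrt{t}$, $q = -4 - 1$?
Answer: $-120 + 900 \sqrt[4]{31} \approx 2003.7$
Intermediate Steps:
$q = -5$
$J{\left(r,R \right)} = r R^{2}$ ($J{\left(r,R \right)} = R^{2} r = r R^{2}$)
$a{\left(f \right)} = 24 - 180 \sqrt{f}$ ($a{\left(f \right)} = 24 - 6 \cdot 6 \sqrt{f \left(-5\right)^{2}} = 24 - 6 \cdot 6 \sqrt{f 25} = 24 - 6 \cdot 6 \sqrt{25 f} = 24 - 6 \cdot 6 \cdot 5 \sqrt{f} = 24 - 6 \cdot 30 \sqrt{f} = 24 - 180 \sqrt{f}$)
$a{\left(\sqrt{57 - 26} \right)} \left(-5\right) = \left(24 - 180 \sqrt{\sqrt{57 - 26}}\right) \left(-5\right) = \left(24 - 180 \sqrt{\sqrt{31}}\right) \left(-5\right) = \left(24 - 180 \sqrt[4]{31}\right) \left(-5\right) = -120 + 900 \sqrt[4]{31}$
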